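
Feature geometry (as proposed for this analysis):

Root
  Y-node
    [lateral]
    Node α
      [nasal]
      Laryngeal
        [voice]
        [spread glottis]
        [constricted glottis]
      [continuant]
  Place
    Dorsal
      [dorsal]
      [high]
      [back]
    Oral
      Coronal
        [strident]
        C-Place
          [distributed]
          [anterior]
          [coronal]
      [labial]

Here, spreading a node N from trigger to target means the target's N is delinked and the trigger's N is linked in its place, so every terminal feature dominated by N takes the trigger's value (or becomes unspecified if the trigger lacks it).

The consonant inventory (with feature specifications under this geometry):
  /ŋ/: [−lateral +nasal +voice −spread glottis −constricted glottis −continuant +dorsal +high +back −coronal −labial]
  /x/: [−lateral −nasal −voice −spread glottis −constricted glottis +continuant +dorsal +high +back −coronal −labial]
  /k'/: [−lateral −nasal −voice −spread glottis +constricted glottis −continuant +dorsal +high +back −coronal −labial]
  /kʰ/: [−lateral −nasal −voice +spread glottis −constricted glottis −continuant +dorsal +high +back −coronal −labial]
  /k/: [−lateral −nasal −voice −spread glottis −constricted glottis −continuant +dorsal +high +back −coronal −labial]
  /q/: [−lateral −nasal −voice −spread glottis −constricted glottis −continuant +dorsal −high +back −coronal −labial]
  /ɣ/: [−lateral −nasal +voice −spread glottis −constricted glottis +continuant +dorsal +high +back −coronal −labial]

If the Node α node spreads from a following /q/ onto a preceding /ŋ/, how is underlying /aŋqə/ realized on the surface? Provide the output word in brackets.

Terminals under Node α in this geometry: [nasal], [voice], [spread glottis], [constricted glottis], [continuant].
After delinking /ŋ/'s Node α and linking /q/'s, the affected terminals become [−nasal], [−voice], [−spread glottis], [−constricted glottis], [−continuant]; [lateral], [dorsal], [high], … (outside Node α) are retained from /ŋ/.
This feature bundle is that of [k], so /aŋqə/ surfaces as [akqə].

[akqə]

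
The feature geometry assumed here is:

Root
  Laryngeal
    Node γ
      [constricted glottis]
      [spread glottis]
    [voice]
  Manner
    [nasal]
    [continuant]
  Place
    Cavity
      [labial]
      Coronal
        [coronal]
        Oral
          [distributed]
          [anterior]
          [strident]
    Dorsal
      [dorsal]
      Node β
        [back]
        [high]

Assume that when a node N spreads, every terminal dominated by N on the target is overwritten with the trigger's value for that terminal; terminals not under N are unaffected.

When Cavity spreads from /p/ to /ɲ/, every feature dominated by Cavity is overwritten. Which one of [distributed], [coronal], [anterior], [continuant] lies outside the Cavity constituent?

The terminals dominated by Cavity are [labial], [coronal], [distributed], [anterior], [strident].
Of the listed options, [distributed], [coronal], [anterior] are among these and would be overwritten by spreading Cavity.
But [continuant] is a dependent of Manner, outside Cavity; it is therefore untouched by the spreading.

[continuant]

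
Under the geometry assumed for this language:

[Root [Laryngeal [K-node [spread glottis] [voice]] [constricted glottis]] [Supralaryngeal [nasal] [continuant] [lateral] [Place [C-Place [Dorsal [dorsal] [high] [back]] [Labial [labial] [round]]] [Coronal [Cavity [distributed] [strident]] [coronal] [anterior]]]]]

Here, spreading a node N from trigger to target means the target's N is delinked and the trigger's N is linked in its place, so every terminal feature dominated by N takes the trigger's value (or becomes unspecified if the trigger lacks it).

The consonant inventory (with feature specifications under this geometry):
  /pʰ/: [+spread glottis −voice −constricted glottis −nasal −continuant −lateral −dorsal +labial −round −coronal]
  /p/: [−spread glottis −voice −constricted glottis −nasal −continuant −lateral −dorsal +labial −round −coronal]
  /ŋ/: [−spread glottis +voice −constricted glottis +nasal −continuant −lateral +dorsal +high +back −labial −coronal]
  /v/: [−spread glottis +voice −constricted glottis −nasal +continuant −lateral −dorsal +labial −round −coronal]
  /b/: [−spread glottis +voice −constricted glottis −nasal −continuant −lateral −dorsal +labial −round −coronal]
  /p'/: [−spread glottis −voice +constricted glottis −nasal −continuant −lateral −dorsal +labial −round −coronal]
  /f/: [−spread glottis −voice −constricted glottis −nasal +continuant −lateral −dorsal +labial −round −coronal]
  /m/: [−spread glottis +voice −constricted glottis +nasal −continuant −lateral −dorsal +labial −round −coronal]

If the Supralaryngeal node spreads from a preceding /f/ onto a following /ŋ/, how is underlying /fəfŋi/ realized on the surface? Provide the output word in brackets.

[fəfvi]

The Supralaryngeal node dominates the terminals [nasal], [continuant], [lateral], [dorsal], [high], [back], [labial], [round], [distributed], [strident], [coronal], [anterior].
After delinking /ŋ/'s Supralaryngeal and linking /f/'s, the affected terminals become [−nasal], [+continuant], [−lateral], [−dorsal], [+labial], [−round], [−coronal]; [spread glottis], [voice], [constricted glottis] (outside Supralaryngeal) are retained from /ŋ/.
This feature bundle is that of [v], so /fəfŋi/ surfaces as [fəfvi].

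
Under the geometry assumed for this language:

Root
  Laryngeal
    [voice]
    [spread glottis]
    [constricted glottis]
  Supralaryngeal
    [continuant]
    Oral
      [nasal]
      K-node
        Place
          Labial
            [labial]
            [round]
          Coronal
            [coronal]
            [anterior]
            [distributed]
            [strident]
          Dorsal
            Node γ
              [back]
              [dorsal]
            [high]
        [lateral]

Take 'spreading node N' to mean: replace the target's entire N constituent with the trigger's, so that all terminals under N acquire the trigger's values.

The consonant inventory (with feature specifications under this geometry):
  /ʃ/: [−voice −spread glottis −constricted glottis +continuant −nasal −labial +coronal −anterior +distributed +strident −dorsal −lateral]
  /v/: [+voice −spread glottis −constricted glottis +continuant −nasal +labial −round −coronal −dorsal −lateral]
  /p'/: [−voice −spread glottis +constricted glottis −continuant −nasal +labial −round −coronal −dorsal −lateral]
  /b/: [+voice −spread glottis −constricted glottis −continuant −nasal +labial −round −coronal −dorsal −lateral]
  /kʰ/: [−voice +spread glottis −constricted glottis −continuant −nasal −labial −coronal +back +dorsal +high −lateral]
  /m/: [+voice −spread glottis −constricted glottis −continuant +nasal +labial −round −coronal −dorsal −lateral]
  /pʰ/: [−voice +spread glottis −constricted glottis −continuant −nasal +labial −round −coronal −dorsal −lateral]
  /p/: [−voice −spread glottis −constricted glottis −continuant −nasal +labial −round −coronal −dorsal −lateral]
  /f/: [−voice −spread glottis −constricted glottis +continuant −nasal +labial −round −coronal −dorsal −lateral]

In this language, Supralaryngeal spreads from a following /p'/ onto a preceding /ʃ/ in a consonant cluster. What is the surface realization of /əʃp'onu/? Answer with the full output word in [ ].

The Supralaryngeal node dominates the terminals [continuant], [nasal], [labial], [round], [coronal], [anterior], [distributed], [strident], [back], [dorsal], [high], [lateral].
After delinking /ʃ/'s Supralaryngeal and linking /p'/'s, the affected terminals become [−continuant], [−nasal], [+labial], [−round], [−coronal], [−dorsal], [−lateral]; [voice], [spread glottis], [constricted glottis] (outside Supralaryngeal) are retained from /ʃ/.
The resulting bundle matches /p/ in the inventory; substituting it for /ʃ/ gives [əpp'onu].

[əpp'onu]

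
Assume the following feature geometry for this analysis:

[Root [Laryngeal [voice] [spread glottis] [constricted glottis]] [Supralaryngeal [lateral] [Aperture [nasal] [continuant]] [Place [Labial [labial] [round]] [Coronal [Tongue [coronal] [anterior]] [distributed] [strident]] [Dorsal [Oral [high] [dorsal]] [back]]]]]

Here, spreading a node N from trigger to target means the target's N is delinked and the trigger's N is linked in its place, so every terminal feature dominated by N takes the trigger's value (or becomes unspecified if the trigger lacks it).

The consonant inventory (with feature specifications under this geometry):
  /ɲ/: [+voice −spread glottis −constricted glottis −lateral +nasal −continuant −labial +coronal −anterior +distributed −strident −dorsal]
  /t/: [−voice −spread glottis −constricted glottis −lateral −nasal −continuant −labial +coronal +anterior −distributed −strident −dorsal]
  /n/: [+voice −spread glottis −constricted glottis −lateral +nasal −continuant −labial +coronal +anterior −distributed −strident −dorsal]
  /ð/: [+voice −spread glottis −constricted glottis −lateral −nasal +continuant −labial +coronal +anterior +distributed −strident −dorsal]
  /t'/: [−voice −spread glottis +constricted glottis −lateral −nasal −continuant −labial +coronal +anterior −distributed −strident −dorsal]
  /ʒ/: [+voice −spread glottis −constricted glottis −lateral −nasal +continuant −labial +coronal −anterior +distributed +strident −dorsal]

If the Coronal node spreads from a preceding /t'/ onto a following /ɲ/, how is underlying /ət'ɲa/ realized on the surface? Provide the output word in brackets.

[ət'na]

Terminals under Coronal in this geometry: [coronal], [anterior], [distributed], [strident].
After delinking /ɲ/'s Coronal and linking /t'/'s, the affected terminals become [+coronal], [+anterior], [−distributed], [−strident]; [voice], [spread glottis], [constricted glottis], … (outside Coronal) are retained from /ɲ/.
Among the inventory, only /n/ has exactly this specification, giving the surface form [ət'na].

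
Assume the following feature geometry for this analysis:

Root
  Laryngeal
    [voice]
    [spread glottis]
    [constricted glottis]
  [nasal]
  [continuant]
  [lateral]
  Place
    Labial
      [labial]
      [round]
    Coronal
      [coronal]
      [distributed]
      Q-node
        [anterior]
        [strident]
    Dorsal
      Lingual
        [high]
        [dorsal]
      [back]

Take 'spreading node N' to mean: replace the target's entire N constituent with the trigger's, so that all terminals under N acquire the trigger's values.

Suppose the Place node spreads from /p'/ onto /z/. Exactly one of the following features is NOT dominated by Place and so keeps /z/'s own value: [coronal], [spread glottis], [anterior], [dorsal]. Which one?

[spread glottis]

Place dominates exactly [labial], [round], [coronal], [distributed], [anterior], [strident], [high], [dorsal], [back].
Of the listed options, [dorsal], [coronal], [anterior] are among these and would be overwritten by spreading Place.
[spread glottis] attaches under Laryngeal, not under Place, so /z/ retains its own value for [spread glottis].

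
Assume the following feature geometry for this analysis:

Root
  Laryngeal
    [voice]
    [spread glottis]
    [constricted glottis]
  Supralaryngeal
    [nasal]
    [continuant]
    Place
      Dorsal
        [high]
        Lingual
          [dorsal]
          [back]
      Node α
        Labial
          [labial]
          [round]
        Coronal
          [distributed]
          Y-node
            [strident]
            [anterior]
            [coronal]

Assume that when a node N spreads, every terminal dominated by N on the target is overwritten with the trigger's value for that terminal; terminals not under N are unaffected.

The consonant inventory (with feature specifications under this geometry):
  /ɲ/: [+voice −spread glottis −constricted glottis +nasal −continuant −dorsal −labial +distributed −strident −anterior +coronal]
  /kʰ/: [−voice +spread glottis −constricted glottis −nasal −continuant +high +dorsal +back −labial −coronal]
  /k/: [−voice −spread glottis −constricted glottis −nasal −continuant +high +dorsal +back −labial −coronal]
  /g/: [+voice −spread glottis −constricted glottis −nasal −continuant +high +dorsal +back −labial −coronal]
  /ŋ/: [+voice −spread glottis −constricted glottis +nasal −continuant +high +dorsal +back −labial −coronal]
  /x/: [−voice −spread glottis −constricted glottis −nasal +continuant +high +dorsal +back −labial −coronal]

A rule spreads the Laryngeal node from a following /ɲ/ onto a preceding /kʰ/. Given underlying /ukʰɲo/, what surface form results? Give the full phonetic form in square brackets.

Terminals under Laryngeal in this geometry: [voice], [spread glottis], [constricted glottis].
Spreading Laryngeal from /ɲ/ onto /kʰ/ replaces those values with /ɲ/'s: [+voice], [−spread glottis], [−constricted glottis]. Features outside Laryngeal ([nasal], [continuant], [high], …) stay as in /kʰ/.
The resulting bundle matches /g/ in the inventory; substituting it for /kʰ/ gives [ugɲo].

[ugɲo]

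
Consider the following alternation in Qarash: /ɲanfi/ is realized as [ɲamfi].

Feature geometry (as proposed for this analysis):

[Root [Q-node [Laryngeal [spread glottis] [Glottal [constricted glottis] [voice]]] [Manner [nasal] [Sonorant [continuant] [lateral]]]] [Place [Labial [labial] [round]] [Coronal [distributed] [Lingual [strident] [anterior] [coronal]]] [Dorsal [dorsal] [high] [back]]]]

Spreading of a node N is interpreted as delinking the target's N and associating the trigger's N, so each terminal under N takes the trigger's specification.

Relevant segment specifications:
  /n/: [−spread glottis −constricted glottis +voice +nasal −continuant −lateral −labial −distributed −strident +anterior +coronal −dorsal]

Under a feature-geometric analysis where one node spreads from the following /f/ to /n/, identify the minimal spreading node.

Place

The alternation /n/ → [m] changes [labial], [round], [coronal], [anterior], [distributed], [strident] and nothing else.
In this geometry the lowest node dominating all of them is Place: every daughter of Place dominates only a proper subset, so no lower node suffices.
Spreading Place from /f/ overwrites each of those terminals with /f/'s values, yielding exactly [m].
[voice], [nasal] — on which /f/ differs from /n/ — are unchanged, so Root cannot have spread; the constituent is no larger than Place.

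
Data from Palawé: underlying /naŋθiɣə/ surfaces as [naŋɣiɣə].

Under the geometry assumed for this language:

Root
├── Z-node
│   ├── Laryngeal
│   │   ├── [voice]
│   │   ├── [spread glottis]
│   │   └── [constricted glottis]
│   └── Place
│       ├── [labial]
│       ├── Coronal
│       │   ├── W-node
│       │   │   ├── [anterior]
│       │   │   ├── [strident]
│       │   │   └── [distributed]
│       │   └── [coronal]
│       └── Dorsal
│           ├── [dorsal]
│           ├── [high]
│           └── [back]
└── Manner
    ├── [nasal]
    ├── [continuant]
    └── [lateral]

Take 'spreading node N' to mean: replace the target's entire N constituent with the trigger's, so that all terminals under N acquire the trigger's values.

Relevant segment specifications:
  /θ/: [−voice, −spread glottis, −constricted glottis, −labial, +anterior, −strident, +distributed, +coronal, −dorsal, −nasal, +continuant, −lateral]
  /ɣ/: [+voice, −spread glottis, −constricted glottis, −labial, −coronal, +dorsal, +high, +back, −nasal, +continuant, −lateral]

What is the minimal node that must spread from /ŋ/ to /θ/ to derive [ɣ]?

Z-node

Feature comparison: [voice], [coronal], [anterior], [distributed], [strident], [dorsal], [high], [back] differ between /θ/ and [ɣ]; the remaining terminals match.
The smallest constituent containing every changed terminal is Z-node — each of its daughters lacks at least one of the affected features.
If Z-node spreads, every terminal under it takes /ŋ/'s value, producing [ɣ] as observed.
Had Root spread, [nasal], [continuant] would have taken /ŋ/'s values; they stay as in /θ/, confirming the spreading constituent is exactly Z-node.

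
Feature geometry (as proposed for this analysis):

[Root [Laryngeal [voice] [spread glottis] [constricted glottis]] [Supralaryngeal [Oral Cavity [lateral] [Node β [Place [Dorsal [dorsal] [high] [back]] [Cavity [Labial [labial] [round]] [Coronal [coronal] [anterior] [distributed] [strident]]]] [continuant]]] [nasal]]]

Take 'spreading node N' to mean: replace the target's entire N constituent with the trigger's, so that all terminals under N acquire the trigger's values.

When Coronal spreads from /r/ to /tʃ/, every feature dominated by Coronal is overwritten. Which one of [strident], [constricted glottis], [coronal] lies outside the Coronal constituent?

Coronal dominates exactly [coronal], [anterior], [distributed], [strident].
Of the listed options, [coronal], [strident] are among these and would be overwritten by spreading Coronal.
But [constricted glottis] is a dependent of Laryngeal, outside Coronal; it is therefore untouched by the spreading.

[constricted glottis]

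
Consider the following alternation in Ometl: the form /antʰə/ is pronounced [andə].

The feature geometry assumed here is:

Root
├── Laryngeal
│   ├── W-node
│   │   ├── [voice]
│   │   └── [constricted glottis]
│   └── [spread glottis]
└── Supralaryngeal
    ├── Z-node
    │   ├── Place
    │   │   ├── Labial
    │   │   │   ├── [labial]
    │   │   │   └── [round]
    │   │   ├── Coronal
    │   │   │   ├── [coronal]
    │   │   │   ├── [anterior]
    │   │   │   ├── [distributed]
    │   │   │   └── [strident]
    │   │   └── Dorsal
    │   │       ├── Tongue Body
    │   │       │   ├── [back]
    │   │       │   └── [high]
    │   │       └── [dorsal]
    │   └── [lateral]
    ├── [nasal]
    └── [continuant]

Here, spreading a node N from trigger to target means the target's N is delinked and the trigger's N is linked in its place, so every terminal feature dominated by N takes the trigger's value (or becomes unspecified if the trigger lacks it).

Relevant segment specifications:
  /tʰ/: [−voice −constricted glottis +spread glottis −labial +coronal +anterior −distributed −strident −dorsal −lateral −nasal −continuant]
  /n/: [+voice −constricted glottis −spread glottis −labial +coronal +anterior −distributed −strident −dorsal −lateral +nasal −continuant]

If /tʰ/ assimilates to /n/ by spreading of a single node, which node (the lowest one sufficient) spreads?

Feature comparison: [voice], [spread glottis] differ between /tʰ/ and [d]; the remaining terminals match.
In this geometry the lowest node dominating all of them is Laryngeal: every daughter of Laryngeal dominates only a proper subset, so no lower node suffices.
If Laryngeal spreads, every terminal under it takes /n/'s value, producing [d] as observed.
[nasal] — on which /n/ differs from /tʰ/ — is unchanged, so Root cannot have spread; the constituent is no larger than Laryngeal.

Laryngeal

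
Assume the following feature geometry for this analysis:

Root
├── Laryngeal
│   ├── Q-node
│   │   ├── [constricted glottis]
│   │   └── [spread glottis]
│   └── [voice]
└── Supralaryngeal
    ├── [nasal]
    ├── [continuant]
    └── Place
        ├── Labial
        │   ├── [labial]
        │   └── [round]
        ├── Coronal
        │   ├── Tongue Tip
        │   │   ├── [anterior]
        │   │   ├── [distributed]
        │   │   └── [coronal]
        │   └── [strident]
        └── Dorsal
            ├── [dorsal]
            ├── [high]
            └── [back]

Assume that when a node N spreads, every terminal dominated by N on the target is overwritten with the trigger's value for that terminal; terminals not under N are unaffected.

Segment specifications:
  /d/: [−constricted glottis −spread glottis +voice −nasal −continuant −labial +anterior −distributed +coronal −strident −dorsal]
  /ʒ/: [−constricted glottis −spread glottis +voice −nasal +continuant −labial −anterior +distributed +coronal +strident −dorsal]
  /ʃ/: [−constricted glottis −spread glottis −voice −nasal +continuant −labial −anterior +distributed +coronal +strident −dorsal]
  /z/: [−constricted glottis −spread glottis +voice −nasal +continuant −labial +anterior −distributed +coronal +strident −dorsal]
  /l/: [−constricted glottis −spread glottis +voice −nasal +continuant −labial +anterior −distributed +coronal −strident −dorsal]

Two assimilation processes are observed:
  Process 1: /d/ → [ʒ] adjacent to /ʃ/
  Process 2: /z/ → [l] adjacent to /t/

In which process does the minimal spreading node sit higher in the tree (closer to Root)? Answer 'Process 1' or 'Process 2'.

Process 1

In Process 1, [continuant], [anterior], [distributed], [strident] change, so the minimal spreading node is Supralaryngeal at depth 1.
Process 2 alters [strident]; the lowest dominating node is [strident] (depth 4 from Root).
Depth 1 < depth 4; Process 1 involves the structurally higher constituent Supralaryngeal.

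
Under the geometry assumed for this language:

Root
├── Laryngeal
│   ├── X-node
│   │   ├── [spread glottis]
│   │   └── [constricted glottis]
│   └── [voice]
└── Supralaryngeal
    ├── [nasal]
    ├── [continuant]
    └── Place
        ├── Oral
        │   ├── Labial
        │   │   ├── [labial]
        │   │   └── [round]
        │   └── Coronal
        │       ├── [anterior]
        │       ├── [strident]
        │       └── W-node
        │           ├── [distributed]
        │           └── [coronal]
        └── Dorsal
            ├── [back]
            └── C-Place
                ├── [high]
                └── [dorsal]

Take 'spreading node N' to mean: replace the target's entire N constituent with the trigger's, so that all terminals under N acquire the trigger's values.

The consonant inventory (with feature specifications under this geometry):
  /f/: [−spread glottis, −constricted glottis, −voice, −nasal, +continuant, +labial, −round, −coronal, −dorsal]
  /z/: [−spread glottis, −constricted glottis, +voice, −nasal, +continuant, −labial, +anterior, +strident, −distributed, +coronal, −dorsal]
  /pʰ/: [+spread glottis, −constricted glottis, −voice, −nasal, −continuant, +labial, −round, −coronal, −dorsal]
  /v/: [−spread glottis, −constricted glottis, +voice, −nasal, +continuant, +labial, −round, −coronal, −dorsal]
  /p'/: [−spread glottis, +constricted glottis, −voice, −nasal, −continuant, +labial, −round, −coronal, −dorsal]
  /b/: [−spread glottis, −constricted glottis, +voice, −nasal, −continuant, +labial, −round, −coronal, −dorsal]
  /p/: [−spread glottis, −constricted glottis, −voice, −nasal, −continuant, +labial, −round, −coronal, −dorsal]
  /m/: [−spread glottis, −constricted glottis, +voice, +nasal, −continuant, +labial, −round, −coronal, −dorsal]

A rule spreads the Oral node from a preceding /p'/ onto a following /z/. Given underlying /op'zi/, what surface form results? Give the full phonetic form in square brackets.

Oral immediately or transitively dominates [labial], [round], [anterior], [strident], [distributed], [coronal].
After delinking /z/'s Oral and linking /p'/'s, the affected terminals become [+labial], [−round], [−coronal]; [spread glottis], [constricted glottis], [voice], … (outside Oral) are retained from /z/.
The resulting bundle matches /v/ in the inventory; substituting it for /z/ gives [op'vi].

[op'vi]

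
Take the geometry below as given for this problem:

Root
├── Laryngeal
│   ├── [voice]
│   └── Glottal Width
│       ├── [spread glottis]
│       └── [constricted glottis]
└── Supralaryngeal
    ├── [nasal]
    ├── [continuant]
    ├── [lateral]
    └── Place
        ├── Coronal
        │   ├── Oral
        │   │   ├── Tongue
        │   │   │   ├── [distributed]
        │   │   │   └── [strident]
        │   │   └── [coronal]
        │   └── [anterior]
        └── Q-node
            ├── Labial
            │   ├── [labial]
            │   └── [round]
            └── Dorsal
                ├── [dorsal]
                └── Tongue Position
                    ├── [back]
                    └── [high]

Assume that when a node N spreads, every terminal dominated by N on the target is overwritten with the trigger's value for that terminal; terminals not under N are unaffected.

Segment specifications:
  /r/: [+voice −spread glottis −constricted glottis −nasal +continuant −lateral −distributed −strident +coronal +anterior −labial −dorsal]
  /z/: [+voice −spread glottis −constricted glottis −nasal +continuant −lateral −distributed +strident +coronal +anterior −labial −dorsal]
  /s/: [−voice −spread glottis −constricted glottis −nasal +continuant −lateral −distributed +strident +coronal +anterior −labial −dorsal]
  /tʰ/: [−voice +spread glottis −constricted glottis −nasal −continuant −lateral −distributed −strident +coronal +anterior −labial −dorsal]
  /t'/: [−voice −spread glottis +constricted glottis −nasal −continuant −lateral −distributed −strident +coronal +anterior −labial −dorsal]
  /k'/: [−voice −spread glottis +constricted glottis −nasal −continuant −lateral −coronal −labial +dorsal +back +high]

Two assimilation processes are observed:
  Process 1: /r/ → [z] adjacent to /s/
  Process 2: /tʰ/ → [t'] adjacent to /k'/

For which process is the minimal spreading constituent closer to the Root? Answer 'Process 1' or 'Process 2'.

Process 2

Process 1: the feature that changes is [strident]; the minimal node is [strident] (depth 6).
Process 2: the features that change are [spread glottis], [constricted glottis]; the minimal node is Glottal Width (depth 2).
Glottal Width is closer to Root than [strident], so Process 2 spreads the higher node.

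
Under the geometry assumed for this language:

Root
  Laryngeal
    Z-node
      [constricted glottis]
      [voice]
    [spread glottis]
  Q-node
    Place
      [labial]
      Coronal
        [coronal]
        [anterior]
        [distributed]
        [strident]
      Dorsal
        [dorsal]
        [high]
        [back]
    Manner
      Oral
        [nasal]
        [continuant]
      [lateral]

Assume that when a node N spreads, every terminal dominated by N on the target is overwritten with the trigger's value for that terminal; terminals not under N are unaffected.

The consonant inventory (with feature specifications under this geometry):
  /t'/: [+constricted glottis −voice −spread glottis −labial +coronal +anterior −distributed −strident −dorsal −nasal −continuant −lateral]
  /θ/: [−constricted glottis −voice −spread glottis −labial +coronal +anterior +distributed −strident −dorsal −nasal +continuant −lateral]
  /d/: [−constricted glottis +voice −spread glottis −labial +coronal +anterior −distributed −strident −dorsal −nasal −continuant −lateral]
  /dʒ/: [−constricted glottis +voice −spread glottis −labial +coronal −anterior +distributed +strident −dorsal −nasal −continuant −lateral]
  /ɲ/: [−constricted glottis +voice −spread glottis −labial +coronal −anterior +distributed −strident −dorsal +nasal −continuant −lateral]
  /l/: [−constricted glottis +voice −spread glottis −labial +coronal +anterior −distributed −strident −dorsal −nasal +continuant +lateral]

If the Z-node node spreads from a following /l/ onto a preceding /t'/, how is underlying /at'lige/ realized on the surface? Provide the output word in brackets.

Z-node immediately or transitively dominates [constricted glottis], [voice].
After delinking /t'/'s Z-node and linking /l/'s, the affected terminals become [−constricted glottis], [+voice]; [spread glottis], [labial], [coronal], … (outside Z-node) are retained from /t'/.
This feature bundle is that of [d], so /at'lige/ surfaces as [adlige].

[adlige]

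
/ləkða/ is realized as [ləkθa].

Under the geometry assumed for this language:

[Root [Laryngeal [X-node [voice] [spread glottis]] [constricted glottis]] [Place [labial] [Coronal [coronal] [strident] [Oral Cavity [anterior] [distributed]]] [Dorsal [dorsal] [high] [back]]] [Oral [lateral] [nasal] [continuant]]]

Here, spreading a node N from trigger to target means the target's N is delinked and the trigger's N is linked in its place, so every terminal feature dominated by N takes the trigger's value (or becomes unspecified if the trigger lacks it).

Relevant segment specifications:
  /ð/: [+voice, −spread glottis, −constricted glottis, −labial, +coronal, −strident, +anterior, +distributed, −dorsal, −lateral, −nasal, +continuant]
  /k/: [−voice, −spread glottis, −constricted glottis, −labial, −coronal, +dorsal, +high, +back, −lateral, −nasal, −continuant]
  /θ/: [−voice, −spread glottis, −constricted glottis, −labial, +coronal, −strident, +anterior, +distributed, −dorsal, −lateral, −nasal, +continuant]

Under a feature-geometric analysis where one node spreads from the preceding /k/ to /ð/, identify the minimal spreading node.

The alternation /ð/ → [θ] changes [voice] and nothing else.
With a single altered terminal, the smallest constituent that could spread is that terminal — [voice].
[continuant], [dorsal] stay as in /ð/ although /k/ differs there, so no node dominating them spread; among the remaining candidates [voice] is the lowest that derives the output.

[voice]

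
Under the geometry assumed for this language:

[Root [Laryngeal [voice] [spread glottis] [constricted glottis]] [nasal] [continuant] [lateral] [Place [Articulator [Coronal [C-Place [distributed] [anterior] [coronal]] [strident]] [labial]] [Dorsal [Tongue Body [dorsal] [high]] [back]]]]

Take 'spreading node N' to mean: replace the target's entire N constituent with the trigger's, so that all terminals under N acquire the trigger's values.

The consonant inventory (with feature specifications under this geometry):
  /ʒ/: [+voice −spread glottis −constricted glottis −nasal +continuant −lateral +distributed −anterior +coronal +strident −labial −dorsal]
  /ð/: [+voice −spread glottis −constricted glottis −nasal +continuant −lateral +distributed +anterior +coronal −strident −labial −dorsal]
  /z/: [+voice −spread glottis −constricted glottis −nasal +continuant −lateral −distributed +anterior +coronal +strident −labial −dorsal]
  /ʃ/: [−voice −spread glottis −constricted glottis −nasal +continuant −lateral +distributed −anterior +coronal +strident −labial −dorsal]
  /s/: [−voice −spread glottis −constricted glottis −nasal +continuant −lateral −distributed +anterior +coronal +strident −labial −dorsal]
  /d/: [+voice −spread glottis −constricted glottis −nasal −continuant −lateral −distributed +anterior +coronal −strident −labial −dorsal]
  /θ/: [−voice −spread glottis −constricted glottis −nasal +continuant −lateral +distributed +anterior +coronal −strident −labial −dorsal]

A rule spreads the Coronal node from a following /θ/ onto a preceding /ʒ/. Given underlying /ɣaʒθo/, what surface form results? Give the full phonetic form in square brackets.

[ɣaðθo]

The Coronal node dominates the terminals [distributed], [anterior], [coronal], [strident].
The target acquires /θ/'s values for everything under Coronal — [+distributed], [+anterior], [+coronal], [−strident] — while keeping its own [voice], [spread glottis], [constricted glottis], ….
This feature bundle is that of [ð], so /ɣaʒθo/ surfaces as [ɣaðθo].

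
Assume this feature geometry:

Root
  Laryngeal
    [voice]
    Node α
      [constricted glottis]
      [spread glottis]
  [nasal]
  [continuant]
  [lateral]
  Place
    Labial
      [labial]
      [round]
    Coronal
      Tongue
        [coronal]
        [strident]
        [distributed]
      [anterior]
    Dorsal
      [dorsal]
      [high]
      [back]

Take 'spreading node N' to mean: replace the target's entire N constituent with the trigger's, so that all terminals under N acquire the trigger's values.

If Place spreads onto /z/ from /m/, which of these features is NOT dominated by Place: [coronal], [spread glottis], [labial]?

The terminals dominated by Place are [labial], [round], [coronal], [strident], [distributed], [anterior], [dorsal], [high], [back].
Spreading Place replaces [coronal], [labial] with the trigger's values, since each sits inside the Place constituent.
But [spread glottis] is a dependent of Node α, outside Place; it is therefore untouched by the spreading.

[spread glottis]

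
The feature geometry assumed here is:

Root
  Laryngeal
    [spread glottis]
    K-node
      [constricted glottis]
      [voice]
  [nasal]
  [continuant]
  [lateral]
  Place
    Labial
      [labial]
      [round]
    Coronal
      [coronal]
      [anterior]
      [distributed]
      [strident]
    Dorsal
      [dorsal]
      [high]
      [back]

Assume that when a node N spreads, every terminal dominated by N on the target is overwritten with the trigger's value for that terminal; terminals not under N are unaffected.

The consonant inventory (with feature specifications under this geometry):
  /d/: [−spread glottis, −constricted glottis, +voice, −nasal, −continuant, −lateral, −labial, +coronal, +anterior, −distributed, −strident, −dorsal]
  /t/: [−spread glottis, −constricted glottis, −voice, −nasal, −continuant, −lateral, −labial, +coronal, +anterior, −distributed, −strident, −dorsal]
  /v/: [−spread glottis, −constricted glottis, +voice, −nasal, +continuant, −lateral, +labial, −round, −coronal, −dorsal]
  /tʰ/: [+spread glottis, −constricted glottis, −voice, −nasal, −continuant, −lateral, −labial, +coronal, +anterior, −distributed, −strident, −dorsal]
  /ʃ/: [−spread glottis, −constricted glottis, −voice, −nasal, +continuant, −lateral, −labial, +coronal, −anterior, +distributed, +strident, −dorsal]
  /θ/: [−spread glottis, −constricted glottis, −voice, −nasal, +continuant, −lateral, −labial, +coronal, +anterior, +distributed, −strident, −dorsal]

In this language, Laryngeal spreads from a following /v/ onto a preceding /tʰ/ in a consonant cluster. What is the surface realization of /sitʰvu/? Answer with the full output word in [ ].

Terminals under Laryngeal in this geometry: [spread glottis], [constricted glottis], [voice].
Spreading Laryngeal from /v/ onto /tʰ/ replaces those values with /v/'s: [−spread glottis], [−constricted glottis], [+voice]. Features outside Laryngeal ([nasal], [continuant], [lateral], …) stay as in /tʰ/.
This feature bundle is that of [d], so /sitʰvu/ surfaces as [sidvu].

[sidvu]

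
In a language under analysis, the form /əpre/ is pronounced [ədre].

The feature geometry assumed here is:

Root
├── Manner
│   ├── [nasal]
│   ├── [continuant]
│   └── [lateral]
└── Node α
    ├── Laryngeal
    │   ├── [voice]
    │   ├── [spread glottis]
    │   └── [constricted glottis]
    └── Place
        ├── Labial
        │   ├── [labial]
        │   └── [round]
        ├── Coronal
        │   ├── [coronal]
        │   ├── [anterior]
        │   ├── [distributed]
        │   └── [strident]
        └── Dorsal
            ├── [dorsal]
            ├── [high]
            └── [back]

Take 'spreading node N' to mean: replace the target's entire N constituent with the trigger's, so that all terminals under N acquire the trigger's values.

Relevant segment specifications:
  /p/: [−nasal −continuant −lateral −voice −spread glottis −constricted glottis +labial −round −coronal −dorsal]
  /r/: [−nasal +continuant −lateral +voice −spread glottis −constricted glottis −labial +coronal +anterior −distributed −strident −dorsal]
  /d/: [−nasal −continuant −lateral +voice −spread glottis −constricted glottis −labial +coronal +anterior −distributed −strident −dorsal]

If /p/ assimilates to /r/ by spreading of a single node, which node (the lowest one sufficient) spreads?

Node α

Comparing /p/ with its surface form [d], the features that change are [voice], [labial], [round], [coronal], [anterior], [distributed], [strident].
In this geometry the lowest node dominating all of them is Node α: every daughter of Node α dominates only a proper subset, so no lower node suffices.
Spreading Node α from /r/ overwrites each of those terminals with /r/'s values, yielding exactly [d].
Had Root spread, [continuant] would have taken /r/'s value; it stays as in /p/, confirming the spreading constituent is exactly Node α.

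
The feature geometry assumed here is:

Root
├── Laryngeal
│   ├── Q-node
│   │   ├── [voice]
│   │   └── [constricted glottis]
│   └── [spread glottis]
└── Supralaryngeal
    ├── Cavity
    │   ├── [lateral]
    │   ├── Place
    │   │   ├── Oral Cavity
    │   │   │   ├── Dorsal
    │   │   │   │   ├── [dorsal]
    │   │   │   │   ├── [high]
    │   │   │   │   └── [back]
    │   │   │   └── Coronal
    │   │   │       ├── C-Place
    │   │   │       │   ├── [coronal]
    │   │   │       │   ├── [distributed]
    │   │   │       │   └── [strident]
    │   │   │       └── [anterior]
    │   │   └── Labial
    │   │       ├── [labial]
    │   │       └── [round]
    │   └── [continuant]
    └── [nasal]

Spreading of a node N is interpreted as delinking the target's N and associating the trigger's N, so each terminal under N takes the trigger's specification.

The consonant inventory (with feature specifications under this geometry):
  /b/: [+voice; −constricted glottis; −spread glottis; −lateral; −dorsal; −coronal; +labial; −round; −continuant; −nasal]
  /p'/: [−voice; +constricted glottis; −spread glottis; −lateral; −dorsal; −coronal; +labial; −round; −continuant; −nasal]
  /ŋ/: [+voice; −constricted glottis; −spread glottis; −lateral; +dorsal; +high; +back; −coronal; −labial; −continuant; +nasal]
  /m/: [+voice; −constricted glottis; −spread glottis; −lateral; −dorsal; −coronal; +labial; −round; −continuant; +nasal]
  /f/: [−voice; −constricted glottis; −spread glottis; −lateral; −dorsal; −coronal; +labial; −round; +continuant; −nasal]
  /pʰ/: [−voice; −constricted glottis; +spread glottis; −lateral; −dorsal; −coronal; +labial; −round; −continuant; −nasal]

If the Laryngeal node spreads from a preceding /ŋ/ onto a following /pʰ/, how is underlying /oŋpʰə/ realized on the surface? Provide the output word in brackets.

[oŋbə]

Laryngeal immediately or transitively dominates [voice], [constricted glottis], [spread glottis].
The target acquires /ŋ/'s values for everything under Laryngeal — [+voice], [−constricted glottis], [−spread glottis] — while keeping its own [lateral], [dorsal], [coronal], ….
This feature bundle is that of [b], so /oŋpʰə/ surfaces as [oŋbə].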